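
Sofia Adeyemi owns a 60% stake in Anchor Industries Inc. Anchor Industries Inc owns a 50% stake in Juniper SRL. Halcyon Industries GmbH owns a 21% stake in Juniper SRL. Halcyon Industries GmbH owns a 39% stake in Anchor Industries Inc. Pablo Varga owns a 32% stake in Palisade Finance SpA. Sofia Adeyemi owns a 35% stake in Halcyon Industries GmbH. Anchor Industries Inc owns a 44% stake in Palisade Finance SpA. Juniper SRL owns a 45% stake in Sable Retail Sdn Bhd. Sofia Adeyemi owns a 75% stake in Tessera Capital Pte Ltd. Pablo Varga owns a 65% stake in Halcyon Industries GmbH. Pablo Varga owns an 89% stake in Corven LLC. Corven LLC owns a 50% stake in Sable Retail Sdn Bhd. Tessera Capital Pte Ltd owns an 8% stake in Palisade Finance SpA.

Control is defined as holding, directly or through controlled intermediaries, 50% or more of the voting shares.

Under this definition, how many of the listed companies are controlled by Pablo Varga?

3

Pablo holds 65% of Halcyon, so Pablo controls Halcyon.
Pablo holds 89% of Corven, so Pablo controls Corven.
Corven holds 50% of Sable, so Pablo controls Sable.
No other company's threshold is met.
Pablo controls 3 companies.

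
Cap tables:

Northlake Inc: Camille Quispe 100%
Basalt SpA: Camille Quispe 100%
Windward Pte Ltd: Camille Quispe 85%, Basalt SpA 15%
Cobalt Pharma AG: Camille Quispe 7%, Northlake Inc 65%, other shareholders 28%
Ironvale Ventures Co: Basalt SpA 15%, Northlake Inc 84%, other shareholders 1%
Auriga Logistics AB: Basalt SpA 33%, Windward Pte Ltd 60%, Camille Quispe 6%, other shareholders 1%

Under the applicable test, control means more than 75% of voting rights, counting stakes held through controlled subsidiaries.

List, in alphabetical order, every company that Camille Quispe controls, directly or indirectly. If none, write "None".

Auriga Logistics AB, Basalt SpA, Ironvale Ventures Co, Northlake Inc, Windward Pte Ltd

Camille holds 100% of Northlake, so Camille controls Northlake.
Camille holds 100% of Basalt, so Camille controls Basalt.
Camille and Basalt together hold 85% + 15% = 100% of Windward, so Camille controls Windward.
Basalt and Northlake together hold 15% + 84% = 99% of Ironvale, so Camille controls Ironvale.
Basalt and Windward and Camille together hold 33% + 60% + 6% = 99% of Auriga, so Camille controls Auriga.
No other company's threshold is met.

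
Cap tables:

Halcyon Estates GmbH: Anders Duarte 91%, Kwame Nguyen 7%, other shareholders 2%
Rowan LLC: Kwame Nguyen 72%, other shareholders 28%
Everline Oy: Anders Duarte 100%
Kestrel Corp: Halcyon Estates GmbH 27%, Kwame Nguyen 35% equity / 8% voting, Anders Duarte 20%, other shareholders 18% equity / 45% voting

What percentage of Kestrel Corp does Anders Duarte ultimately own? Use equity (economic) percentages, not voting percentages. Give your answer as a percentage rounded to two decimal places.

Anders reaches Kestrel along 2 paths.
Via Halcyon: 91% × 27% = 24.57%.
Direct stake: 20% = 20%.
Total: 24.57% + 20% = 44.57%.

44.57%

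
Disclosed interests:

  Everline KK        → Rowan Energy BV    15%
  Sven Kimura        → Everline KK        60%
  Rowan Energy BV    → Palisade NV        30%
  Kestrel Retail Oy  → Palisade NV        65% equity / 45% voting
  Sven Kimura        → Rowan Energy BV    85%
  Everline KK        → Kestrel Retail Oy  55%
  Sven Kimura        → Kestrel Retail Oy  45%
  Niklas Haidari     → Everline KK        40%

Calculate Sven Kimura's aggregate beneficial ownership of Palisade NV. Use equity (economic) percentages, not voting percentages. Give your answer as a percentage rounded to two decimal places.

78.90%

Sven reaches Palisade along 4 paths.
Via Everline → Kestrel: 60% × 55% × 65% = 21.45%.
Via Kestrel: 45% × 65% = 29.25%.
Via Everline → Rowan: 60% × 15% × 30% = 2.7%.
Via Rowan: 85% × 30% = 25.5%.
Total: 21.45% + 29.25% + 2.7% + 25.5% = 78.9%.
Rounded: 78.90%.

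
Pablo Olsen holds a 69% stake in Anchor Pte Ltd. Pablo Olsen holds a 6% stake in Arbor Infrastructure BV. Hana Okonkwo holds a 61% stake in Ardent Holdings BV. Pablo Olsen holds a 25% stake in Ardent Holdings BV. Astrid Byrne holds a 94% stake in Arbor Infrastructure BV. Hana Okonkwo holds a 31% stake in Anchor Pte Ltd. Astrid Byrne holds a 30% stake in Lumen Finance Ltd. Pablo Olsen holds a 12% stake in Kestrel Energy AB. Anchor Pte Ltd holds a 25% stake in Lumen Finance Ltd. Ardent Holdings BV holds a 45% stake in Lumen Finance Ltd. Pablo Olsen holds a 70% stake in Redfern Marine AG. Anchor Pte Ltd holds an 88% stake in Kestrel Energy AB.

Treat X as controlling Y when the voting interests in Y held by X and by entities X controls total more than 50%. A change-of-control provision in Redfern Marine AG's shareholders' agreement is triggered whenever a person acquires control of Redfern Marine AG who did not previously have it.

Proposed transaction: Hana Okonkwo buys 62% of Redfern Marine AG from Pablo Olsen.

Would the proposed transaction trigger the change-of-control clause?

Yes

The purchase adds only to Hana's holdings (Pablo's stake shrinks), so Hana is the only person who could newly come to control Redfern.
Hana holds 61% of Ardent, so Hana controls Ardent.
Neither Hana nor any entity Hana controls holds any voting interest in Redfern.
So before the transaction, Hana does not control Redfern.
After the purchase, Hana holds 62% of Redfern directly, and Pablo's stake falls to 8%.
Hana holds 62% of Redfern, so Hana controls Redfern.
Hana did not control Redfern before and does after, so the clause is triggered.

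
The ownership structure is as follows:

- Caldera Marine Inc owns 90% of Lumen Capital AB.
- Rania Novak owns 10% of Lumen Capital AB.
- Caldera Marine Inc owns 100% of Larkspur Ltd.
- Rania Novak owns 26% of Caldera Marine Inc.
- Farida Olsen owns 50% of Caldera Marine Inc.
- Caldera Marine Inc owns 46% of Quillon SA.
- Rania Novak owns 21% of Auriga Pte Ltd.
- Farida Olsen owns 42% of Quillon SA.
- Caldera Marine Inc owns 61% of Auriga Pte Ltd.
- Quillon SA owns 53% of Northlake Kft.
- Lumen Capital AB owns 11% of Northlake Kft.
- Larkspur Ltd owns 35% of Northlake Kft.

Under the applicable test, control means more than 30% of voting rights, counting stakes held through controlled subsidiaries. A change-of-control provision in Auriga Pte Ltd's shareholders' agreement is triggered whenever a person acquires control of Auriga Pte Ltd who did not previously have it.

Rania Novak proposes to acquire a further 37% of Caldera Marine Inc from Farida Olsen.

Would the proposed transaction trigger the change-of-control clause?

Yes

The purchase adds only to Rania's holdings (Farida's stake shrinks), so Rania is the only person who could newly come to control Auriga.
Rania's largest direct stake is 26% in Caldera, which does not meet the threshold, so Rania controls no company.
In Auriga, Rania's side holds only 21%, not > 30%.
So before the transaction, Rania does not control Auriga.
After the purchase, Rania's direct stake in Caldera rises to 26% + 37% = 63%, and Farida's stake falls to 13%.
Rania holds 63% of Caldera, so Rania controls Caldera.
Rania and Caldera together hold 21% + 61% = 82% of Auriga, so Rania controls Auriga.
Rania did not control Auriga before and does after, so the clause is triggered.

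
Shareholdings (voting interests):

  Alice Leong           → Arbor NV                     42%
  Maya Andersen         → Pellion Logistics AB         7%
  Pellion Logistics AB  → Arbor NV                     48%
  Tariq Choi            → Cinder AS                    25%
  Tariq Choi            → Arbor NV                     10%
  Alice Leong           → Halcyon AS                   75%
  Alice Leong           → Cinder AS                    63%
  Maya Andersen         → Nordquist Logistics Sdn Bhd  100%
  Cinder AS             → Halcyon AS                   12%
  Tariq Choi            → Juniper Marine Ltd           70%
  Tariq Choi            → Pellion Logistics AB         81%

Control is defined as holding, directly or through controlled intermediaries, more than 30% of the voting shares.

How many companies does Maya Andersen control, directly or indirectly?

Maya holds 100% of Nordquist, so Maya controls Nordquist.
No other company's threshold is met.
Maya controls 1 company.

1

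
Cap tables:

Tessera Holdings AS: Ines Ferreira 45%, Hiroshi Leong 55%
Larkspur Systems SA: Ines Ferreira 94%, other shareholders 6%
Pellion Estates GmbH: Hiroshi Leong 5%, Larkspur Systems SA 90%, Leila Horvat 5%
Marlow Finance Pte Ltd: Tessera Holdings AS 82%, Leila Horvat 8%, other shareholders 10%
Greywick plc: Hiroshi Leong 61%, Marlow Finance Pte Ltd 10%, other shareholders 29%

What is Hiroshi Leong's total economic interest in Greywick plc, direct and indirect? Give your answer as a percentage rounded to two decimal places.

Hiroshi reaches Greywick along 2 paths.
Direct stake: 61% = 61%.
Via Tessera → Marlow: 55% × 82% × 10% = 4.51%.
Total: 61% + 4.51% = 65.51%.

65.51%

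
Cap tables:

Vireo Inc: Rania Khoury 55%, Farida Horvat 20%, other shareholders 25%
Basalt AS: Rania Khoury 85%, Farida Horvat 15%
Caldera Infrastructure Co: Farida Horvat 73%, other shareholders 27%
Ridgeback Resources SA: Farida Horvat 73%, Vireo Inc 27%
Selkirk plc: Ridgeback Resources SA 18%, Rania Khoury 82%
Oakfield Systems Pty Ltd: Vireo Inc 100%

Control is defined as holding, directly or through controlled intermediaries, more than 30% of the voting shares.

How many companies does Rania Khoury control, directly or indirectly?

Rania holds 55% of Vireo, so Rania controls Vireo.
Rania holds 85% of Basalt, so Rania controls Basalt.
Rania holds 82% of Selkirk, so Rania controls Selkirk.
Vireo holds 100% of Oakfield, so Rania controls Oakfield.
No other company's threshold is met.
Rania controls 4 companies.

4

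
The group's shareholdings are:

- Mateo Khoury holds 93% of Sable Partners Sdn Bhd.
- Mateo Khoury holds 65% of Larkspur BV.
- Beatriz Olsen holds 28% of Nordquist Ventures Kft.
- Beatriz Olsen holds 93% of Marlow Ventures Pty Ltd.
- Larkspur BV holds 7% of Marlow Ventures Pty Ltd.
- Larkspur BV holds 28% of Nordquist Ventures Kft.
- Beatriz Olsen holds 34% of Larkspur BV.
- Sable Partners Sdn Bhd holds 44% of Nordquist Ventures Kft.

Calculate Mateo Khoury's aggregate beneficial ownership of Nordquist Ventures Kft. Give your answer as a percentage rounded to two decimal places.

59.12%

Mateo reaches Nordquist along 2 paths.
Via Sable: 93% × 44% = 40.92%.
Via Larkspur: 65% × 28% = 18.2%.
Total: 40.92% + 18.2% = 59.12%.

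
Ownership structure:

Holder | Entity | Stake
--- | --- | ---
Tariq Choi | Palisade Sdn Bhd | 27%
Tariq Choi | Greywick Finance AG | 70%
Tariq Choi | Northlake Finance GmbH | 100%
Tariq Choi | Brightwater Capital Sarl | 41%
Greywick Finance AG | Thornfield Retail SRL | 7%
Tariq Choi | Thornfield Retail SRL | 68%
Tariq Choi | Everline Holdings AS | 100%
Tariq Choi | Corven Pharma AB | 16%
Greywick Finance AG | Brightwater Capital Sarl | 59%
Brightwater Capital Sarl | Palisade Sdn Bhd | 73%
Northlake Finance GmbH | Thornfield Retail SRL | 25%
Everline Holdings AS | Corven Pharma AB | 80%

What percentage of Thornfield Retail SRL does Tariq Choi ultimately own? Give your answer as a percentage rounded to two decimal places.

97.90%

Tariq reaches Thornfield along 3 paths.
Via Greywick: 70% × 7% = 4.9%.
Via Northlake: 100% × 25% = 25%.
Direct stake: 68% = 68%.
Total: 4.9% + 25% + 68% = 97.9%.
Rounded: 97.90%.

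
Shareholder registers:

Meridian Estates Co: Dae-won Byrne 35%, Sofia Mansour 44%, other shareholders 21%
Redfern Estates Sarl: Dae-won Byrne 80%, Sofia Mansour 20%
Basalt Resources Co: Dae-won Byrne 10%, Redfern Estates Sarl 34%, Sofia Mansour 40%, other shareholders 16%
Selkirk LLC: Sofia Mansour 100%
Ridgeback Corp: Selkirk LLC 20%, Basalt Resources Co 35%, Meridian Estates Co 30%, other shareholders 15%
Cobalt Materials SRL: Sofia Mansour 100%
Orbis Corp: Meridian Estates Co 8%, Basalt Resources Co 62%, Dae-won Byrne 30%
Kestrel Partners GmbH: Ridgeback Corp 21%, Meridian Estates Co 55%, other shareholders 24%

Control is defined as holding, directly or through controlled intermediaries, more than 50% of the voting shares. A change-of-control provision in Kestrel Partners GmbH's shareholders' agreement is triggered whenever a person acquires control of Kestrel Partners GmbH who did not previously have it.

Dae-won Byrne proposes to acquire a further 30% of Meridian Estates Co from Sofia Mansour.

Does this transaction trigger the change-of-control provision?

The purchase adds only to Dae-won's holdings (Sofia's stake shrinks), so Dae-won is the only person who could newly come to control Kestrel.
Dae-won holds 80% of Redfern, so Dae-won controls Redfern.
Neither Dae-won nor any entity Dae-won controls holds any voting interest in Kestrel.
So before the transaction, Dae-won does not control Kestrel.
After the purchase, Dae-won's direct stake in Meridian rises to 35% + 30% = 65%, and Sofia's stake falls to 14%.
Dae-won holds 65% of Meridian, so Dae-won controls Meridian.
Meridian holds 55% of Kestrel, so Dae-won controls Kestrel.
Dae-won did not control Kestrel before and does after, so the clause is triggered.

Yes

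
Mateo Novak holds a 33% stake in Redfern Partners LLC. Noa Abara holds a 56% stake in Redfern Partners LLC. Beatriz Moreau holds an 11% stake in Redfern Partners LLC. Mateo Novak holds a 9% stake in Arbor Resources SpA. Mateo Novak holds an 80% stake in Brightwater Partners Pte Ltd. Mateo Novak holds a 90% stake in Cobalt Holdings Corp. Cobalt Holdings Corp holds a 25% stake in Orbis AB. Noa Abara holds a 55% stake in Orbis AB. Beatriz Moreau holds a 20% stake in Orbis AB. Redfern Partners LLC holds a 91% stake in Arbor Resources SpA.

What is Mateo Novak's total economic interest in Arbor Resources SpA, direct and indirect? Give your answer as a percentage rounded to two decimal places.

39.03%

Mateo reaches Arbor along 2 paths.
Direct stake: 9% = 9%.
Via Redfern: 33% × 91% = 30.03%.
Total: 9% + 30.03% = 39.03%.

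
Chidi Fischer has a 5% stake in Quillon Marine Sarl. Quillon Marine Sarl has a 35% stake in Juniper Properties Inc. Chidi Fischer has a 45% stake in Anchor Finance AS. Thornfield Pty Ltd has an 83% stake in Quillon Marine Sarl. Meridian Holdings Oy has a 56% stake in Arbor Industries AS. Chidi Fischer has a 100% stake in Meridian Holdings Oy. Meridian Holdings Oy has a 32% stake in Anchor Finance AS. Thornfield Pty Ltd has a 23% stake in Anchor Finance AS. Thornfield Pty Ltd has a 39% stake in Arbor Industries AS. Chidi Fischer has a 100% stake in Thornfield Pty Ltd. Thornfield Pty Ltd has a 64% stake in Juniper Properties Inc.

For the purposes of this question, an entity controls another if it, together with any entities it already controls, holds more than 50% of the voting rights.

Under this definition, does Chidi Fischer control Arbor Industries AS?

Chidi holds 100% of Thornfield, so Chidi controls Thornfield.
Chidi holds 100% of Meridian, so Chidi controls Meridian.
Meridian and Thornfield together hold 56% + 39% = 95% of Arbor, so Chidi controls Arbor.

Yes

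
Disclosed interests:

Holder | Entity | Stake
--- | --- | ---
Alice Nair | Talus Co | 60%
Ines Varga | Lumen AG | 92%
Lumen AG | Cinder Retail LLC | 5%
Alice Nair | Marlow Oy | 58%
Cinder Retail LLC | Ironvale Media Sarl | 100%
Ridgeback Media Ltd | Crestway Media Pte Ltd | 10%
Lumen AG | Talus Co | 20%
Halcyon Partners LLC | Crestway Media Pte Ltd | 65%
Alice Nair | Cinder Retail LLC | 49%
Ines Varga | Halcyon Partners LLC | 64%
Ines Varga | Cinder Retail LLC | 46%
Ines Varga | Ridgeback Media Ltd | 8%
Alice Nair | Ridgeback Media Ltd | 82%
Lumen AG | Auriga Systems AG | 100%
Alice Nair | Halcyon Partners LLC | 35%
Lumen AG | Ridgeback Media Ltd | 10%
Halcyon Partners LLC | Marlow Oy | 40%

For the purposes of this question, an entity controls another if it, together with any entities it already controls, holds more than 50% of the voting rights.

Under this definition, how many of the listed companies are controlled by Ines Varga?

Ines holds 64% of Halcyon, so Ines controls Halcyon.
Ines holds 92% of Lumen, so Ines controls Lumen.
Lumen and Ines together hold 5% + 46% = 51% of Cinder, so Ines controls Cinder.
Halcyon holds 65% of Crestway, so Ines controls Crestway.
Lumen holds 100% of Auriga, so Ines controls Auriga.
Cinder holds 100% of Ironvale, so Ines controls Ironvale.
No other company's threshold is met.
Ines controls 6 companies.

6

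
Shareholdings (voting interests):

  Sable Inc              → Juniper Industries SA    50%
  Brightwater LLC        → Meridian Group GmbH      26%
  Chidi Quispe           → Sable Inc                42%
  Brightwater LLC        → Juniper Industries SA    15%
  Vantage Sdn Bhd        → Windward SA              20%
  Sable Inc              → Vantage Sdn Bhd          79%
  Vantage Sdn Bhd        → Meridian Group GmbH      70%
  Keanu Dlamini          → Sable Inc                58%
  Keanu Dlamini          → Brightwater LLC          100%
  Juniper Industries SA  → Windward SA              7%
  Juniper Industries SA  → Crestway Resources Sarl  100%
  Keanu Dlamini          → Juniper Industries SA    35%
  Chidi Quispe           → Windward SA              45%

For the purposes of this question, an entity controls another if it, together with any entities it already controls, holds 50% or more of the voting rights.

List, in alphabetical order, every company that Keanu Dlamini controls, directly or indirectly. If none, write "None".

Brightwater LLC, Crestway Resources Sarl, Juniper Industries SA, Meridian Group GmbH, Sable Inc, Vantage Sdn Bhd

Keanu holds 100% of Brightwater, so Keanu controls Brightwater.
Keanu holds 58% of Sable, so Keanu controls Sable.
Sable holds 79% of Vantage, so Keanu controls Vantage.
Keanu and Brightwater and Sable together hold 35% + 15% + 50% = 100% of Juniper, so Keanu controls Juniper.
Brightwater and Vantage together hold 26% + 70% = 96% of Meridian, so Keanu controls Meridian.
Juniper holds 100% of Crestway, so Keanu controls Crestway.
No other company's threshold is met.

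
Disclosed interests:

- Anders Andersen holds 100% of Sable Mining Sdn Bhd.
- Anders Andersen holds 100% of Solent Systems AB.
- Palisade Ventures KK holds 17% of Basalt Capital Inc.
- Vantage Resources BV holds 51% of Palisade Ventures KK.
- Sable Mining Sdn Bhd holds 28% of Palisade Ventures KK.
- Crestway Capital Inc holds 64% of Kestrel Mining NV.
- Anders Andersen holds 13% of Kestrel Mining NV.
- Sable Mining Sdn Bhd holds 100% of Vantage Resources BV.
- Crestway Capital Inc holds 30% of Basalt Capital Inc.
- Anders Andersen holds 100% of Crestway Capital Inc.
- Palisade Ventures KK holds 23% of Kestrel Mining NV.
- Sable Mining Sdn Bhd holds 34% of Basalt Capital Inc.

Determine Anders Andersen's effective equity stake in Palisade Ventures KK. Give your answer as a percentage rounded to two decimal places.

79.00%

Anders reaches Palisade along 2 paths.
Via Sable: 100% × 28% = 28%.
Via Sable → Vantage: 100% × 100% × 51% = 51%.
Total: 28% + 51% = 79%.
Rounded: 79.00%.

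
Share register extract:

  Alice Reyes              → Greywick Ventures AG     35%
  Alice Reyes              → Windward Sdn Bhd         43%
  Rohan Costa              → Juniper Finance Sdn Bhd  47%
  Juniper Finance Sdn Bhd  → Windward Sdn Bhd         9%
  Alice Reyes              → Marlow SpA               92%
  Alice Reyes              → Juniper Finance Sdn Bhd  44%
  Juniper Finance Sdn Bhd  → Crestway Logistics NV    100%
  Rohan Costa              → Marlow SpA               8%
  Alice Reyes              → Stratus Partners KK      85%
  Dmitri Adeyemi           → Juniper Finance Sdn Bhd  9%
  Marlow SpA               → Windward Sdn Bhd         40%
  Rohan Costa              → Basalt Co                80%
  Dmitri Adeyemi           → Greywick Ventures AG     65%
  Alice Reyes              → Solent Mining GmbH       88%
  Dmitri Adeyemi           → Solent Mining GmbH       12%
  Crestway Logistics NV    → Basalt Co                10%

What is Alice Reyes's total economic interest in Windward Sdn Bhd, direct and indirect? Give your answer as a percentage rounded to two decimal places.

Alice reaches Windward along 3 paths.
Via Juniper: 44% × 9% = 3.96%.
Via Marlow: 92% × 40% = 36.8%.
Direct stake: 43% = 43%.
Total: 3.96% + 36.8% + 43% = 83.76%.

83.76%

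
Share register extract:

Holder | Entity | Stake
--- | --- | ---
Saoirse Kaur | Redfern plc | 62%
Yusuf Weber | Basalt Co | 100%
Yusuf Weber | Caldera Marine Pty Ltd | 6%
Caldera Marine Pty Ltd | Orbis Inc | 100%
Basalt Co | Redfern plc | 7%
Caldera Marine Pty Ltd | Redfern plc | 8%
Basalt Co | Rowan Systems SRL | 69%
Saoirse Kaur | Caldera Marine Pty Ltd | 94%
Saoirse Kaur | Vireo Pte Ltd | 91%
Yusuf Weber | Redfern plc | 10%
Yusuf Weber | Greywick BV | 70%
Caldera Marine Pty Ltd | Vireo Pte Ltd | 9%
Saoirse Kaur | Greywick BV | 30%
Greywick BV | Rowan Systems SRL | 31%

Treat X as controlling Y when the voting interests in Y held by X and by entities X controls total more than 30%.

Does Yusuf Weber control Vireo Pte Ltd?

No

Yusuf holds 100% of Basalt, so Yusuf controls Basalt.
Yusuf holds 70% of Greywick, so Yusuf controls Greywick.
Basalt and Greywick together hold 69% + 31% = 100% of Rowan, so Yusuf controls Rowan.
Neither Yusuf nor any entity Yusuf controls holds any voting interest in Vireo.
So Yusuf does not control Vireo.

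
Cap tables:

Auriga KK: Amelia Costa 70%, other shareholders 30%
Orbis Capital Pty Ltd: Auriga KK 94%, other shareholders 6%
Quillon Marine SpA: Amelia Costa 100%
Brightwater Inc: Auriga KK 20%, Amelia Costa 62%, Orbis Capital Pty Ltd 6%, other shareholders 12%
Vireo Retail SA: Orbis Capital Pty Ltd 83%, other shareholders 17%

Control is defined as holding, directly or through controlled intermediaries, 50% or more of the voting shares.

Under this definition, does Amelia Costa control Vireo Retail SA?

Amelia holds 70% of Auriga, so Amelia controls Auriga.
Auriga holds 94% of Orbis, so Amelia controls Orbis.
Orbis holds 83% of Vireo, so Amelia controls Vireo.

Yes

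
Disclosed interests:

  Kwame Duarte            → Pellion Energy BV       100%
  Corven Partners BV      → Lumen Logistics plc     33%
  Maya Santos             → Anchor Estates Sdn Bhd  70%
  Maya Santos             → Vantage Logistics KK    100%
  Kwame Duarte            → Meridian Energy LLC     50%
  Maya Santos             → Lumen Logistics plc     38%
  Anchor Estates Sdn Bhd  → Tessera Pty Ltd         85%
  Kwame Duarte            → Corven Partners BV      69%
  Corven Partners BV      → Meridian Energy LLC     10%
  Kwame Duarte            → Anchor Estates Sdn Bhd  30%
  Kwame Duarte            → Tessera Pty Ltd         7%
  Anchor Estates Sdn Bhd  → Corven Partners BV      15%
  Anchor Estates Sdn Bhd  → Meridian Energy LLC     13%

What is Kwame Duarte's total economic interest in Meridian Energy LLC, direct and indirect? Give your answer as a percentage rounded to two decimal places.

Kwame reaches Meridian along 4 paths.
Direct stake: 50% = 50%.
Via Anchor: 30% × 13% = 3.9%.
Via Anchor → Corven: 30% × 15% × 10% = 0.45%.
Via Corven: 69% × 10% = 6.9%.
Total: 50% + 3.9% + 0.45% + 6.9% = 61.25%.

61.25%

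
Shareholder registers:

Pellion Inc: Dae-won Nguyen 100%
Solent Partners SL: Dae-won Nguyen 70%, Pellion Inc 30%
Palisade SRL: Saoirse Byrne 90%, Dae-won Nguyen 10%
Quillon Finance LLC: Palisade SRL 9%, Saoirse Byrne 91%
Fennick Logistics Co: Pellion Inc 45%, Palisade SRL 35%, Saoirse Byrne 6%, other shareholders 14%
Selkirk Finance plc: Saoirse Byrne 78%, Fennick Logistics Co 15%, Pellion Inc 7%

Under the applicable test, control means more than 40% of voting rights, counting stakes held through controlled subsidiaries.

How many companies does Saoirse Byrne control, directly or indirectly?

4

Saoirse holds 90% of Palisade, so Saoirse controls Palisade.
Palisade and Saoirse together hold 9% + 91% = 100% of Quillon, so Saoirse controls Quillon.
Palisade and Saoirse together hold 35% + 6% = 41% of Fennick, so Saoirse controls Fennick.
Saoirse and Fennick together hold 78% + 15% = 93% of Selkirk, so Saoirse controls Selkirk.
No other company's threshold is met.
Saoirse controls 4 companies.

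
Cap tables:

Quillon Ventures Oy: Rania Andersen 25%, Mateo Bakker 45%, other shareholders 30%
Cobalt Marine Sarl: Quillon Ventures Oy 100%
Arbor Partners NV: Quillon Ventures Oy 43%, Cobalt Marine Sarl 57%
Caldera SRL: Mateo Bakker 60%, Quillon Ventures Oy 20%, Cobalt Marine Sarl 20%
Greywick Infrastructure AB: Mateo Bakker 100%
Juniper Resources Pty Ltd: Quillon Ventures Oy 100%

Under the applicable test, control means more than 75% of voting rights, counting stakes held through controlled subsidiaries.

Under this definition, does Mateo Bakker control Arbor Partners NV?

Mateo holds 100% of Greywick, so Mateo controls Greywick.
Neither Mateo nor any entity Mateo controls holds any voting interest in Arbor.
So Mateo does not control Arbor.

No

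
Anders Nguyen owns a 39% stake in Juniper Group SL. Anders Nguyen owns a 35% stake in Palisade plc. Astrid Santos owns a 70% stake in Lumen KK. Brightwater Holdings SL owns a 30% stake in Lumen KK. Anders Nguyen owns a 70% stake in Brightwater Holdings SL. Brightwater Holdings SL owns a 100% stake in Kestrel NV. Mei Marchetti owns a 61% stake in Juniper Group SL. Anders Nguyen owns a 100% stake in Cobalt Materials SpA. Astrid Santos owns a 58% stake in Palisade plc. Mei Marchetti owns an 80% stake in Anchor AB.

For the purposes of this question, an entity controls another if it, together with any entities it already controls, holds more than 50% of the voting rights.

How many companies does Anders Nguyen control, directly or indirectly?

Anders holds 70% of Brightwater, so Anders controls Brightwater.
Brightwater holds 100% of Kestrel, so Anders controls Kestrel.
Anders holds 100% of Cobalt, so Anders controls Cobalt.
No other company's threshold is met.
Anders controls 3 companies.

3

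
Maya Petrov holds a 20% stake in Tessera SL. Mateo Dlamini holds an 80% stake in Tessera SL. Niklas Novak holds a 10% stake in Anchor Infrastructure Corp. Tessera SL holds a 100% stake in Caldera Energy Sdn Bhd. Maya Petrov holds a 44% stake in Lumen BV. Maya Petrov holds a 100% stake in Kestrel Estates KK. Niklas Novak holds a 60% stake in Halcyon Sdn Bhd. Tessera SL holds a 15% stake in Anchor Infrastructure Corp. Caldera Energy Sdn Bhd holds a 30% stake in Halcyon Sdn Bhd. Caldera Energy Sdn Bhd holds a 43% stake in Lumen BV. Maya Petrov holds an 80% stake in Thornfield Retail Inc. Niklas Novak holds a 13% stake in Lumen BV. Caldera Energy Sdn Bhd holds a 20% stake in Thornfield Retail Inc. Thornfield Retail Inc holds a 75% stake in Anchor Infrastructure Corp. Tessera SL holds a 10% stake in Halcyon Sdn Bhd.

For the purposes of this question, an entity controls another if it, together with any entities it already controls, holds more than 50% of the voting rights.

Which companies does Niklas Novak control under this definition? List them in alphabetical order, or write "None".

Niklas holds 60% of Halcyon, so Niklas controls Halcyon.
No other company's threshold is met.

Halcyon Sdn Bhd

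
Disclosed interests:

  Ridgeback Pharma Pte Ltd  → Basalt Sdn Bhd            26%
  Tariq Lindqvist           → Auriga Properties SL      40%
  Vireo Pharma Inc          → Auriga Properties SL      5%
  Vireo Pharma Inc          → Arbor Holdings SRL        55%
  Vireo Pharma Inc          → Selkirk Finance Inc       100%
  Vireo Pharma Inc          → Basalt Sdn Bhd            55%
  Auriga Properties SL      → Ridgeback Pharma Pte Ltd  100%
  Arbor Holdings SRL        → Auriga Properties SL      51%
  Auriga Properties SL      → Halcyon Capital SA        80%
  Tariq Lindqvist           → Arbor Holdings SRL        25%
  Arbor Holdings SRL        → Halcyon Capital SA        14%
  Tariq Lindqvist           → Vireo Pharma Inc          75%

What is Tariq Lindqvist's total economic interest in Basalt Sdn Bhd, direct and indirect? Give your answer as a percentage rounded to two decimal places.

Tariq reaches Basalt along 5 paths.
Via Auriga → Ridgeback: 40% × 100% × 26% = 10.4%.
Via Vireo → Auriga → Ridgeback: 75% × 5% × 100% × 26% = 0.975%.
Via Vireo → Arbor → Auriga → Ridgeback: 75% × 55% × 51% × 100% × 26% = 5.46975%.
Via Arbor → Auriga → Ridgeback: 25% × 51% × 100% × 26% = 3.315%.
Via Vireo: 75% × 55% = 41.25%.
Total: 10.4% + 0.975% + 5.46975% + 3.315% + 41.25% = 61.40975%.
Rounded: 61.41%.

61.41%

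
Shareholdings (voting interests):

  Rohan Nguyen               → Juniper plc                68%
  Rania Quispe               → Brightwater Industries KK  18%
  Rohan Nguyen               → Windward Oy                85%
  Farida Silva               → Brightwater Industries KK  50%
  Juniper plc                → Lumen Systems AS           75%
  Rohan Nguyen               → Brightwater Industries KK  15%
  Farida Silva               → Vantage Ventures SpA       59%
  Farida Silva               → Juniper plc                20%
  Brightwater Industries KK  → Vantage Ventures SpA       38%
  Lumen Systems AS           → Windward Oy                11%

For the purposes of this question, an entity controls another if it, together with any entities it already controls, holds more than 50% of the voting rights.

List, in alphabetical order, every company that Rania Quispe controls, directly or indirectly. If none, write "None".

None

Rania's largest direct stake is 18% in Brightwater, which does not meet the threshold.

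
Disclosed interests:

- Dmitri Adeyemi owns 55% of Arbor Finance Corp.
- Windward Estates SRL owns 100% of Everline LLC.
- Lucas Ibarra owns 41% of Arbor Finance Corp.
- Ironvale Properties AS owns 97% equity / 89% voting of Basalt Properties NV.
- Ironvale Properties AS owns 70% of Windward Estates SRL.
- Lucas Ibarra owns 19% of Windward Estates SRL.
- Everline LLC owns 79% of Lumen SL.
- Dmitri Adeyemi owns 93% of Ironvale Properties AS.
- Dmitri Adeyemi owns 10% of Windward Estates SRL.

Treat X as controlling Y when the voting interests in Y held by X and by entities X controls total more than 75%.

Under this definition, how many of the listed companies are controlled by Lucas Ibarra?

Lucas's largest direct stake is 41% in Arbor, which does not meet the threshold.
Lucas controls 0 companies.

0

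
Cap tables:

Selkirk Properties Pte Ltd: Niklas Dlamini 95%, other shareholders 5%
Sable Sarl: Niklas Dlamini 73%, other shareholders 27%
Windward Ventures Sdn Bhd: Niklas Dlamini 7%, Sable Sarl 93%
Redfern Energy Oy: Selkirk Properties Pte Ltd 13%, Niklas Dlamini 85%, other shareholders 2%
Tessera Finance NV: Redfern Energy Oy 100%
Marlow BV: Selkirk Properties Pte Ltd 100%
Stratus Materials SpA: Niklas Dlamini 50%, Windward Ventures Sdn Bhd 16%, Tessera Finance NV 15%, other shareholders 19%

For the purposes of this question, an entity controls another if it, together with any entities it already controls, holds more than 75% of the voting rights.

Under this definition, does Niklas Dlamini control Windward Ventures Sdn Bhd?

No

Niklas holds 95% of Selkirk, so Niklas controls Selkirk.
Selkirk and Niklas together hold 13% + 85% = 98% of Redfern, so Niklas controls Redfern.
Redfern holds 100% of Tessera, so Niklas controls Tessera.
Selkirk holds 100% of Marlow, so Niklas controls Marlow.
In Windward, Niklas's side holds only 7%, not > 75%.
So Niklas does not control Windward.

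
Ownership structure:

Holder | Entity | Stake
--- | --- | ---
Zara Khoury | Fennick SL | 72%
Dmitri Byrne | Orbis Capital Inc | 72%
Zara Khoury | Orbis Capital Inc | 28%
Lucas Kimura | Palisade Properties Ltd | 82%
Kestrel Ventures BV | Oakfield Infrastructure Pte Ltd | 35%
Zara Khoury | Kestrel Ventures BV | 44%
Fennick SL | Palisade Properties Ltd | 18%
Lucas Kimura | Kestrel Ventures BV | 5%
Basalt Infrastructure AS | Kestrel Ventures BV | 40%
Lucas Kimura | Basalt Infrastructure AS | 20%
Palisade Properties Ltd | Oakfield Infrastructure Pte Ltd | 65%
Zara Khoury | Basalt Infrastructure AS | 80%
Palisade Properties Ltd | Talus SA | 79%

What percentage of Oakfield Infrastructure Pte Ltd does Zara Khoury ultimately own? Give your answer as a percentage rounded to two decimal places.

Zara reaches Oakfield along 3 paths.
Via Kestrel: 44% × 35% = 15.4%.
Via Basalt → Kestrel: 80% × 40% × 35% = 11.2%.
Via Fennick → Palisade: 72% × 18% × 65% = 8.424%.
Total: 15.4% + 11.2% + 8.424% = 35.024%.
Rounded: 35.02%.

35.02%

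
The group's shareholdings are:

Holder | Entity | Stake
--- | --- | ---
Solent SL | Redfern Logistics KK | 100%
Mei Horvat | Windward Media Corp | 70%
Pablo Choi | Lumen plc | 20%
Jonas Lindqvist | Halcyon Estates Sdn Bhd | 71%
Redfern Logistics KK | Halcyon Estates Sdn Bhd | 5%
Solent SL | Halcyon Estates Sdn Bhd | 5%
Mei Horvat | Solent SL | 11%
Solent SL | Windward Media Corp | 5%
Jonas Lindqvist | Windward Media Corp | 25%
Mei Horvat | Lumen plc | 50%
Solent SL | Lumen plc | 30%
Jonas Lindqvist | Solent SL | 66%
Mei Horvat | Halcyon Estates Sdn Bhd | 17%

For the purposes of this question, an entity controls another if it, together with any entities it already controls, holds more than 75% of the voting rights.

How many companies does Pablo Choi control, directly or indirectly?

Pablo's largest direct stake is 20% in Lumen, which does not meet the threshold.
Pablo controls 0 companies.

0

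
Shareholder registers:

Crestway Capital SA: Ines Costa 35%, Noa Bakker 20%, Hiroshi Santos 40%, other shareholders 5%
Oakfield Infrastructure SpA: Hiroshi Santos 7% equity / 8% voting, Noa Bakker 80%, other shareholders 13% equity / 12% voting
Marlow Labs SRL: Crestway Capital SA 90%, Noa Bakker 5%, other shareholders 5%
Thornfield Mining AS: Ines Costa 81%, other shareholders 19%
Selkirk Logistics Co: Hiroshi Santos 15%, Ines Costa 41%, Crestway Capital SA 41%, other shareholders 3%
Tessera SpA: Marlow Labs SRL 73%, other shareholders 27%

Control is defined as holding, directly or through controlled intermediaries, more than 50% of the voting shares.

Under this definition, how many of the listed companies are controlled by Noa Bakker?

Noa holds 80% of Oakfield, so Noa controls Oakfield.
No other company's threshold is met.
Noa controls 1 company.

1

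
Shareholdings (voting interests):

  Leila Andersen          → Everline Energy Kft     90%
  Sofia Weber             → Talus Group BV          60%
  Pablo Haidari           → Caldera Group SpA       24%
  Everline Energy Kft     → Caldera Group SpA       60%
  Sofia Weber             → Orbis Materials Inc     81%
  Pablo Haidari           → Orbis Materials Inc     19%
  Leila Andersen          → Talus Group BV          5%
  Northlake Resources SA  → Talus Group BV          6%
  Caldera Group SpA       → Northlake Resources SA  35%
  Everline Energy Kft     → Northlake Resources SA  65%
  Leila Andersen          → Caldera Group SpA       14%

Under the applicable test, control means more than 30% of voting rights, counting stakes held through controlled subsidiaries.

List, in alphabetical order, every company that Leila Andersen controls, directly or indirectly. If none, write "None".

Caldera Group SpA, Everline Energy Kft, Northlake Resources SA

Leila holds 90% of Everline, so Leila controls Everline.
Everline and Leila together hold 60% + 14% = 74% of Caldera, so Leila controls Caldera.
Caldera and Everline together hold 35% + 65% = 100% of Northlake, so Leila controls Northlake.
No other company's threshold is met.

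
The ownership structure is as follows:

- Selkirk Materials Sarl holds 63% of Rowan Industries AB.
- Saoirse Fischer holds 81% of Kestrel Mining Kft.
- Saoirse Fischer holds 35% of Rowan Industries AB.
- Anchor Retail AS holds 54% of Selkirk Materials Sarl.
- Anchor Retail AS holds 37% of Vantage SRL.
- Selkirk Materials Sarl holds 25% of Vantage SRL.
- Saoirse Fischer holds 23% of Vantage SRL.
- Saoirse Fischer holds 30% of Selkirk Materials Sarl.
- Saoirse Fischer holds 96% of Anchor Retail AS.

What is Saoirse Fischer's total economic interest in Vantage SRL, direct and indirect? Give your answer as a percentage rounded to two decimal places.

Saoirse reaches Vantage along 4 paths.
Via Anchor → Selkirk: 96% × 54% × 25% = 12.96%.
Via Selkirk: 30% × 25% = 7.5%.
Via Anchor: 96% × 37% = 35.52%.
Direct stake: 23% = 23%.
Total: 12.96% + 7.5% + 35.52% + 23% = 78.98%.

78.98%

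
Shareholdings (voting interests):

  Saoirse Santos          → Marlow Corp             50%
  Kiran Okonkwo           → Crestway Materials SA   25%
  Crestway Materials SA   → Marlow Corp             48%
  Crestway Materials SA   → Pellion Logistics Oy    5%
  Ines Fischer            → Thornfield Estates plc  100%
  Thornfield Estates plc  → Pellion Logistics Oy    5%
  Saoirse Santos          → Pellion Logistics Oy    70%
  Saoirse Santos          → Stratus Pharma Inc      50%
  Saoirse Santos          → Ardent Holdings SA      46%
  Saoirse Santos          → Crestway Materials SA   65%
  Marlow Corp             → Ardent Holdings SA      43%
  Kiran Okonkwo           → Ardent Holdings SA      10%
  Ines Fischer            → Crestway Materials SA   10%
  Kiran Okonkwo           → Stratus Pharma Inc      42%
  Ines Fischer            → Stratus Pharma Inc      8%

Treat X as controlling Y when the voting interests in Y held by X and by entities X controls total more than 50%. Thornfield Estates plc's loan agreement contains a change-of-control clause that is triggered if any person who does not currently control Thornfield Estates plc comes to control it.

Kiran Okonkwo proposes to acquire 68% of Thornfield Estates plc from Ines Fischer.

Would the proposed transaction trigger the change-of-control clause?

Yes

The purchase adds only to Kiran's holdings (Ines's stake shrinks), so Kiran is the only person who could newly come to control Thornfield.
Kiran's largest direct stake is 42% in Stratus, which does not meet the threshold, so Kiran controls no company.
Neither Kiran nor any entity Kiran controls holds any voting interest in Thornfield.
So before the transaction, Kiran does not control Thornfield.
After the purchase, Kiran holds 68% of Thornfield directly, and Ines's stake falls to 32%.
Kiran holds 68% of Thornfield, so Kiran controls Thornfield.
Kiran did not control Thornfield before and does after, so the clause is triggered.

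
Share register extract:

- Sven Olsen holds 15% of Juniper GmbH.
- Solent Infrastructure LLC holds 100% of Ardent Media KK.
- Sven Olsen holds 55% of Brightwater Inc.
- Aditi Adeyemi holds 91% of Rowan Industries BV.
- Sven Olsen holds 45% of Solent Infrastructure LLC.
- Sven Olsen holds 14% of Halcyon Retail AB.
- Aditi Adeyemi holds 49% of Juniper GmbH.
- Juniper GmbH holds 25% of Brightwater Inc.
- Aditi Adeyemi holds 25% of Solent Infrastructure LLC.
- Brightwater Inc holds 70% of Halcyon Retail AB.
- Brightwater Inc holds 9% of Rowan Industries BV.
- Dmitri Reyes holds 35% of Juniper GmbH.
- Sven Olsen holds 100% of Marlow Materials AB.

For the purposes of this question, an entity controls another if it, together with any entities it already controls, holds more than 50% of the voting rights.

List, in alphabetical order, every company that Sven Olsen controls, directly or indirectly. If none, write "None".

Brightwater Inc, Halcyon Retail AB, Marlow Materials AB

Sven holds 100% of Marlow, so Sven controls Marlow.
Sven holds 55% of Brightwater, so Sven controls Brightwater.
Brightwater and Sven together hold 70% + 14% = 84% of Halcyon, so Sven controls Halcyon.
No other company's threshold is met.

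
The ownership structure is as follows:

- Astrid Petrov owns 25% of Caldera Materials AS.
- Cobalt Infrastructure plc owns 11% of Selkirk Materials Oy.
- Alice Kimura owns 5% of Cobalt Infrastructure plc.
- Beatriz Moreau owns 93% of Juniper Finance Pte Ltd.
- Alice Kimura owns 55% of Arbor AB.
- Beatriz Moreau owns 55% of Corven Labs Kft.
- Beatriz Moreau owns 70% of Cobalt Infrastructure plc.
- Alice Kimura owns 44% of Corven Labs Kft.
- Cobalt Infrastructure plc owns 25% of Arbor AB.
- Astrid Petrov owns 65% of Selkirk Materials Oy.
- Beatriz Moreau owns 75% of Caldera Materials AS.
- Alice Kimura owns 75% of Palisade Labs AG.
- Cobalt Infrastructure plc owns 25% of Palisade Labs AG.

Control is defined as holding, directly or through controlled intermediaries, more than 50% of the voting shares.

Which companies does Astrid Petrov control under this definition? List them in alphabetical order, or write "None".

Astrid holds 65% of Selkirk, so Astrid controls Selkirk.
No other company's threshold is met.

Selkirk Materials Oy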